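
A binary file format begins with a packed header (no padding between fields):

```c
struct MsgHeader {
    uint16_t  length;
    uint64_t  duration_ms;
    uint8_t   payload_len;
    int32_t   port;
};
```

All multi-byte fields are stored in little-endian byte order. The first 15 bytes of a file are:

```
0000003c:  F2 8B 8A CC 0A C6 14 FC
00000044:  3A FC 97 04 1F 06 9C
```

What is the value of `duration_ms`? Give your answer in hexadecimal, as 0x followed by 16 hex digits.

0xFC3AFC14C60ACC8A

`duration_ms` follows `length` (2 bytes), so it starts at byte offset 2 and occupies 8 bytes.
Bytes at offsets 2..9: 8A CC 0A C6 14 FC 3A FC.
In little-endian order the low byte comes first in memory.
Reassemble most-significant byte first: FC 3A FC 14 C6 0A CC 8A → 0xFC3AFC14C60ACC8A.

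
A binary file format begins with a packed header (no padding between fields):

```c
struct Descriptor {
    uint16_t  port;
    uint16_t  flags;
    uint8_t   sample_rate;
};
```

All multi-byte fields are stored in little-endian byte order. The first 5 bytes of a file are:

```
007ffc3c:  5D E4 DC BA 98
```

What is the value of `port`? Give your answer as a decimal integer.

58461

`port` is the first field, at byte offset 0, occupying 2 bytes.
Bytes at offsets 0..1: 5D E4.
Little-endian stores the least-significant byte at the lowest address.
Reassemble most-significant byte first: E4 5D → 0xE45D.
0xE45D = 58461.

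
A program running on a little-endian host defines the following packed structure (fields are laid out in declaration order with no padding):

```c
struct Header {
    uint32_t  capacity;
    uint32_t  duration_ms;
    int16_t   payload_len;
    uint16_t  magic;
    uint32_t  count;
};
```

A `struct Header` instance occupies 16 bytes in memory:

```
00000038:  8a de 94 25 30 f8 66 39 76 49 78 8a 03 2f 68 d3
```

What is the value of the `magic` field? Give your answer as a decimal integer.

35448

`magic` follows `capacity` (4 B), `duration_ms` (4 B), `payload_len` (2 B), so it starts at offset 4 + 4 + 2 = 10 and occupies 2 bytes.
Bytes at offsets 10..11: 78 8A.
Little-endian: lowest address holds the least-significant byte.
Reassemble most-significant byte first: 8A 78 → 0x8A78.
0x8A78 = 35448.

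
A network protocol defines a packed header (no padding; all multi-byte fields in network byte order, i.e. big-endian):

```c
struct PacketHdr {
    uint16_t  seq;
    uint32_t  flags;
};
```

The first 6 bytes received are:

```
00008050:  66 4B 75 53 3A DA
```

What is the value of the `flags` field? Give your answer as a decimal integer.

1968388826

`flags` follows `seq` (2 bytes), so it starts at byte offset 2 and occupies 4 bytes.
Bytes at offsets 2..5: 75 53 3A DA.
Big-endian stores the most-significant byte at the lowest address.
The bytes are already most-significant first: 0x75533ADA.
0x75533ADA = 1968388826.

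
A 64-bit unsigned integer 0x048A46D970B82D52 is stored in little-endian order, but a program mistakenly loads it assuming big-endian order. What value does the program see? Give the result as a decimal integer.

Stored little-endian, the bytes at ascending addresses are 52 2D B8 70 D9 46 8A 04.
Read back as big-endian, the last byte is least significant, giving 0x522DB870D9468A04.
0x522DB870D9468A04 = 5921591879883196932.

5921591879883196932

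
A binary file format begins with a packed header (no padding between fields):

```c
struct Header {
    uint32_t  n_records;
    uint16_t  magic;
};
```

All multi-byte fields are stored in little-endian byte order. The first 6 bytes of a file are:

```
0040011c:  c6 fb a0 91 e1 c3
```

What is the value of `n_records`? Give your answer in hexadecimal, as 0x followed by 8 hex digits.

`n_records` is the first field, at byte offset 0, occupying 4 bytes.
Bytes at offsets 0..3: C6 FB A0 91.
Little-endian stores the least-significant byte at the lowest address.
Reassemble most-significant byte first: 91 A0 FB C6 → 0x91A0FBC6.

0x91A0FBC6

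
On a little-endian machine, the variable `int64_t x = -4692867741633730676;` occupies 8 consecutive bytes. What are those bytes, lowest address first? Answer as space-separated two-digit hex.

8C 27 08 22 A7 95 DF BE

Two's complement of -4692867741633730676 in 64 bits: 4692867741633730676 = 0x41206A58DDF7D874; invert → 0xBEDF95A72208278B; add 1 → 0xBEDF95A72208278C.
Split into bytes (most-significant first): BE DF 95 A7 22 08 27 8C.
Little-endian: lowest address holds the least-significant byte.
So at ascending addresses the bytes are 8C 27 08 22 A7 95 DF BE.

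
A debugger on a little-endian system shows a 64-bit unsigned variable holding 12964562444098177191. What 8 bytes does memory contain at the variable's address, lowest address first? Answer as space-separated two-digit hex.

A7 88 D7 8C DA 60 EB B3

12964562444098177191 in hexadecimal, padded to 64 bits, is 0xB3EB60DA8CD788A7.
Split into bytes (most-significant first): B3 EB 60 DA 8C D7 88 A7.
Little-endian stores the least-significant byte at the lowest address.
So at ascending addresses the bytes are A7 88 D7 8C DA 60 EB B3.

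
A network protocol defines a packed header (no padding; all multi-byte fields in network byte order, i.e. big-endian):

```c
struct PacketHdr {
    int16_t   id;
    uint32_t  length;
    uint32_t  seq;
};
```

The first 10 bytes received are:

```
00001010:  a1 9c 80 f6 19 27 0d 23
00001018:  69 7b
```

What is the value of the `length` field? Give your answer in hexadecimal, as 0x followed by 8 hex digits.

0x80F61927

`length` follows `id` (2 bytes), so it starts at byte offset 2 and occupies 4 bytes.
Bytes at offsets 2..5: 80 F6 19 27.
Big-endian: lowest address holds the most-significant byte.
The bytes are already most-significant first: 0x80F61927.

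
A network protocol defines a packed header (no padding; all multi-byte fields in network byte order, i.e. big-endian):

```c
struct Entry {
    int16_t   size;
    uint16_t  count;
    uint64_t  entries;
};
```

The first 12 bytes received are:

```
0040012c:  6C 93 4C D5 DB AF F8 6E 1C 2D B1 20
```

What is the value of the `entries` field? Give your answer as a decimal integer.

15830144367033430304

`entries` follows `size` (2 B), `count` (2 B), so it starts at offset 2 + 2 = 4 and occupies 8 bytes.
Bytes at offsets 4..11: DB AF F8 6E 1C 2D B1 20.
Big-endian: lowest address holds the most-significant byte.
The bytes are already most-significant first: 0xDBAFF86E1C2DB120.
0xDBAFF86E1C2DB120 = 15830144367033430304.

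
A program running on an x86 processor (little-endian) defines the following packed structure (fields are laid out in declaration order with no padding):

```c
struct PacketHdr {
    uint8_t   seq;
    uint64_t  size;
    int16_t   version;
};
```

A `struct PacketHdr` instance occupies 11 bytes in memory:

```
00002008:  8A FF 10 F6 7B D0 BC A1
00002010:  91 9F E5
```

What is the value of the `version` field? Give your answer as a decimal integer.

`version` follows `seq` (1 B), `size` (8 B), so it starts at offset 1 + 8 = 9 and occupies 2 bytes.
Bytes at offsets 9..10: 9F E5.
Little-endian stores the least-significant byte at the lowest address.
Reassemble most-significant byte first: E5 9F → 0xE59F.
Top bit is set, so as a signed 16-bit value this is 0xE59F − 2^16 = -6753.

-6753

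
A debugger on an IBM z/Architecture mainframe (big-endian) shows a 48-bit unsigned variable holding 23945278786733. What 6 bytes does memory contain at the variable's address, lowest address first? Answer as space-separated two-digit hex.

23945278786733 in hexadecimal, padded to 48 bits, is 0x15C731D60CAD.
Split into bytes (most-significant first): 15 C7 31 D6 0C AD.
Big-endian: lowest address holds the most-significant byte.
So the memory order matches the most-significant-first order: 15 C7 31 D6 0C AD.

15 C7 31 D6 0C AD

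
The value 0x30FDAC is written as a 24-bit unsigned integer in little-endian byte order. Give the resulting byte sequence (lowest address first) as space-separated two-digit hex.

Split into bytes (most-significant first): 30 FD AC.
Little-endian stores the least-significant byte at the lowest address.
So at ascending addresses the bytes are AC FD 30.

AC FD 30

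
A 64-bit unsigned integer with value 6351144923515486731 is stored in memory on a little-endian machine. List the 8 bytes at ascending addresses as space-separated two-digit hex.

0B 82 2A 7B A8 CC 23 58

6351144923515486731 in hexadecimal, padded to 64 bits, is 0x5823CCA87B2A820B.
Split into bytes (most-significant first): 58 23 CC A8 7B 2A 82 0B.
Little-endian: lowest address holds the least-significant byte.
So at ascending addresses the bytes are 0B 82 2A 7B A8 CC 23 58.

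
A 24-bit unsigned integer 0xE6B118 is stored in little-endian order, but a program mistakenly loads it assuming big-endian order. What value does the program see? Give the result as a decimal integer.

1618406

Stored little-endian, the bytes at ascending addresses are 18 B1 E6.
Read back as big-endian, the last byte is least significant, giving 0x18B1E6.
0x18B1E6 = 1618406.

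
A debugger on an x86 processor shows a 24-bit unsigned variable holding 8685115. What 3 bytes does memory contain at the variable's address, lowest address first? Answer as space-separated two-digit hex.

3B 86 84

8685115 in hexadecimal, padded to 24 bits, is 0x84863B.
Split into bytes (most-significant first): 84 86 3B.
Little-endian stores the least-significant byte at the lowest address.
So at ascending addresses the bytes are 3B 86 84.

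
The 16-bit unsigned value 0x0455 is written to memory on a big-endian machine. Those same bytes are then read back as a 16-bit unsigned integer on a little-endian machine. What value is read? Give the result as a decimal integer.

Stored big-endian, the bytes at ascending addresses are 04 55.
Read back as little-endian, the first byte is least significant, giving 0x5504.
0x5504 = 21764.

21764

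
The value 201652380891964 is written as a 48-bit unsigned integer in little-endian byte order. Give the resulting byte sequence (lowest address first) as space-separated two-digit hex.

201652380891964 in hexadecimal, padded to 48 bits, is 0xB766DA87FB3C.
Split into bytes (most-significant first): B7 66 DA 87 FB 3C.
Little-endian stores the least-significant byte at the lowest address.
So at ascending addresses the bytes are 3C FB 87 DA 66 B7.

3C FB 87 DA 66 B7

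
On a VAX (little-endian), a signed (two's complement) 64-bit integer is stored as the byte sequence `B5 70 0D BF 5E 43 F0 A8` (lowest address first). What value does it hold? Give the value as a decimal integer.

Little-endian: lowest address holds the least-significant byte.
Reassemble most-significant byte first: A8 F0 43 5E BF 0D 70 B5 → 0xA8F0435EBF0D70B5.
Top bit is set, so as a signed 64-bit value this is 0xA8F0435EBF0D70B5 − 2^64 = -6273440206715785035.

-6273440206715785035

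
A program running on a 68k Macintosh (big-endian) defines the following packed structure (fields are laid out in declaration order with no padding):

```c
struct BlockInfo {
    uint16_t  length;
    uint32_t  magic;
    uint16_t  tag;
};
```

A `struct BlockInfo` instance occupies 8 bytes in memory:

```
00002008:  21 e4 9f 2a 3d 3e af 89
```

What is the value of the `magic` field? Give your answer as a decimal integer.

2670345534

`magic` follows `length` (2 bytes), so it starts at byte offset 2 and occupies 4 bytes.
Bytes at offsets 2..5: 9F 2A 3D 3E.
Big-endian stores the most-significant byte at the lowest address.
The bytes are already most-significant first: 0x9F2A3D3E.
0x9F2A3D3E = 2670345534.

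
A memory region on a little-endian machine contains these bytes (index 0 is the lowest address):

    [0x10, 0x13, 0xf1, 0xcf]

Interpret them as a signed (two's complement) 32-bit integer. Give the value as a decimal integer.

Little-endian: lowest address holds the least-significant byte.
Reassemble most-significant byte first: CF F1 13 10 → 0xCFF11310.
Top bit is set, so as a signed 32-bit value this is 0xCFF11310 − 2^32 = -806284528.

-806284528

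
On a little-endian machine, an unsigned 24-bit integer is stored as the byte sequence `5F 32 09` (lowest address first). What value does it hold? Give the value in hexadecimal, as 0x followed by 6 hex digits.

0x09325F

Little-endian stores the least-significant byte at the lowest address.
Reassemble most-significant byte first: 09 32 5F → 0x09325F.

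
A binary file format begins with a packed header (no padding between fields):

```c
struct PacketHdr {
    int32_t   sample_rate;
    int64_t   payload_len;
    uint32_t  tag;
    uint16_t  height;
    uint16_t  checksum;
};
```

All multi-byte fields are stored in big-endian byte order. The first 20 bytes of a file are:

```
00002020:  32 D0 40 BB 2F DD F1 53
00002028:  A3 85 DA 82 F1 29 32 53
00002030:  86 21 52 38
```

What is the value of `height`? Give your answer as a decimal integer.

`height` follows `sample_rate` (4 B), `payload_len` (8 B), `tag` (4 B), so it starts at offset 4 + 8 + 4 = 16 and occupies 2 bytes.
Bytes at offsets 16..17: 86 21.
Big-endian: lowest address holds the most-significant byte.
The bytes are already most-significant first: 0x8621.
0x8621 = 34337.

34337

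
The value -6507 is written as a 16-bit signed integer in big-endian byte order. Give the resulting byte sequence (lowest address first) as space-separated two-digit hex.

E6 95

Two's complement of -6507 in 16 bits: 6507 = 0x196B; invert → 0xE694; add 1 → 0xE695.
Split into bytes (most-significant first): E6 95.
Big-endian: lowest address holds the most-significant byte.
So the memory order matches the most-significant-first order: E6 95.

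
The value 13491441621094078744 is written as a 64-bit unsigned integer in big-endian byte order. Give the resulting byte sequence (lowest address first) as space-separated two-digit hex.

13491441621094078744 in hexadecimal, padded to 64 bits, is 0xBB3B3AAC753B9918.
Split into bytes (most-significant first): BB 3B 3A AC 75 3B 99 18.
Big-endian: lowest address holds the most-significant byte.
So the memory order matches the most-significant-first order: BB 3B 3A AC 75 3B 99 18.

BB 3B 3A AC 75 3B 99 18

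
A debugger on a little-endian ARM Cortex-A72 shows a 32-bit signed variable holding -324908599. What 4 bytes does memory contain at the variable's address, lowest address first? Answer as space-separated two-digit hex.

C9 49 A2 EC

Two's complement of -324908599 in 32 bits: 324908599 = 0x135DB637; invert → 0xECA249C8; add 1 → 0xECA249C9.
Split into bytes (most-significant first): EC A2 49 C9.
Little-endian: lowest address holds the least-significant byte.
So at ascending addresses the bytes are C9 49 A2 EC.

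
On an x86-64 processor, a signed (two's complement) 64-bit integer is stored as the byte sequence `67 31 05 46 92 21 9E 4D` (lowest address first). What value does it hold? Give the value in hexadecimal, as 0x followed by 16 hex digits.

0x4D9E219246053167

Little-endian stores the least-significant byte at the lowest address.
Reassemble most-significant byte first: 4D 9E 21 92 46 05 31 67 → 0x4D9E219246053167.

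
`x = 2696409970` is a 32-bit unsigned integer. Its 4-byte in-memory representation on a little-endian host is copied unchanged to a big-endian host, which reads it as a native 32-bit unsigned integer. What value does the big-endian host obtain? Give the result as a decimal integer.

1928574880

2696409970 in 32-bit hexadecimal is 0xA0B7F372.
Stored little-endian, the bytes at ascending addresses are 72 F3 B7 A0.
Read back as big-endian, the last byte is least significant, giving 0x72F3B7A0.
0x72F3B7A0 = 1928574880.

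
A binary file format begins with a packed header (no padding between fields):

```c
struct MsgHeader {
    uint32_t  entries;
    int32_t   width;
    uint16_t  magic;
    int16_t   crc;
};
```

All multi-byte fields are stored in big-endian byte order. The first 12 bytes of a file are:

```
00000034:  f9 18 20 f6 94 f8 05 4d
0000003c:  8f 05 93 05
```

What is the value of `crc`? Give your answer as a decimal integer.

-27899

`crc` follows `entries` (4 B), `width` (4 B), `magic` (2 B), so it starts at offset 4 + 4 + 2 = 10 and occupies 2 bytes.
Bytes at offsets 10..11: 93 05.
Big-endian stores the most-significant byte at the lowest address.
The bytes are already most-significant first: 0x9305.
Top bit is set, so as a signed 16-bit value this is 0x9305 − 2^16 = -27899.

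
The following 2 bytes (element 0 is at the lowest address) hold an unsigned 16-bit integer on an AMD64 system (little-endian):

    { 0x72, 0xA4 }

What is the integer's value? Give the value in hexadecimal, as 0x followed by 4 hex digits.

0xA472

Little-endian stores the least-significant byte at the lowest address.
Reassemble most-significant byte first: A4 72 → 0xA472.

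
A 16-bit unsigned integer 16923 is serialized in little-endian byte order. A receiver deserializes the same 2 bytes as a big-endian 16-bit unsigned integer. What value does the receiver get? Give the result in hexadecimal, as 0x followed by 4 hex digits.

0x1B42

16923 in 16-bit hexadecimal is 0x421B.
Stored little-endian, the bytes at ascending addresses are 1B 42.
Read back as big-endian, the last byte is least significant, giving 0x1B42.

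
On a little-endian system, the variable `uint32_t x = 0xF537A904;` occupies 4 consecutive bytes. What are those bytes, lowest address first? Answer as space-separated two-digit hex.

Split into bytes (most-significant first): F5 37 A9 04.
Little-endian: lowest address holds the least-significant byte.
So at ascending addresses the bytes are 04 A9 37 F5.

04 A9 37 F5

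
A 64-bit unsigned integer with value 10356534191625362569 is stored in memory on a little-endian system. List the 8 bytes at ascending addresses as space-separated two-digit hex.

10356534191625362569 in hexadecimal, padded to 64 bits, is 0x8FB9CCF9DC045C89.
Split into bytes (most-significant first): 8F B9 CC F9 DC 04 5C 89.
Little-endian: lowest address holds the least-significant byte.
So at ascending addresses the bytes are 89 5C 04 DC F9 CC B9 8F.

89 5C 04 DC F9 CC B9 8F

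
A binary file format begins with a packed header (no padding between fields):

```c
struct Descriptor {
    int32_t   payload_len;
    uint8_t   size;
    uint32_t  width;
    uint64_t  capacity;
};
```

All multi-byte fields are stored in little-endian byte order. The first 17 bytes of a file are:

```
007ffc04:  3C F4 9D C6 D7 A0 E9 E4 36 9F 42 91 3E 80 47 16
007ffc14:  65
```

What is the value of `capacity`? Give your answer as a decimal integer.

`capacity` follows `payload_len` (4 B), `size` (1 B), `width` (4 B), so it starts at offset 4 + 1 + 4 = 9 and occupies 8 bytes.
Bytes at offsets 9..16: 9F 42 91 3E 80 47 16 65.
Little-endian stores the least-significant byte at the lowest address.
Reassemble most-significant byte first: 65 16 47 80 3E 91 42 9F → 0x651647803E91429F.
0x651647803E91429F = 7284088063449449119.

7284088063449449119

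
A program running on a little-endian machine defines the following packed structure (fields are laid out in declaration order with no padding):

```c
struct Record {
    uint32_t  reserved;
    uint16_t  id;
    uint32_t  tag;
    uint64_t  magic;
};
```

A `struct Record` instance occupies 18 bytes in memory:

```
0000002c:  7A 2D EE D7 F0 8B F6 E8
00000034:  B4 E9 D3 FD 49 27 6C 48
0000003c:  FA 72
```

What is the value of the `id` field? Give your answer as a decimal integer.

`id` follows `reserved` (4 bytes), so it starts at byte offset 4 and occupies 2 bytes.
Bytes at offsets 4..5: F0 8B.
Little-endian: lowest address holds the least-significant byte.
Reassemble most-significant byte first: 8B F0 → 0x8BF0.
0x8BF0 = 35824.

35824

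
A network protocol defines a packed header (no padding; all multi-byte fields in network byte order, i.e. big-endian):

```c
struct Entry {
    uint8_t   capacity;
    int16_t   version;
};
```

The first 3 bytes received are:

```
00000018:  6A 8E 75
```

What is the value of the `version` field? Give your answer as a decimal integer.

-29067

`version` follows `capacity` (1 byte), so it starts at byte offset 1 and occupies 2 bytes.
Bytes at offsets 1..2: 8E 75.
Big-endian stores the most-significant byte at the lowest address.
The bytes are already most-significant first: 0x8E75.
Top bit is set, so as a signed 16-bit value this is 0x8E75 − 2^16 = -29067.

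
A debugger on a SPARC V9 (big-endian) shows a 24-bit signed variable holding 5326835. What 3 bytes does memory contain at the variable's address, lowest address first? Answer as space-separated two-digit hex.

51 47 F3

5326835 in hexadecimal, padded to 24 bits, is 0x5147F3.
Split into bytes (most-significant first): 51 47 F3.
Big-endian stores the most-significant byte at the lowest address.
So the memory order matches the most-significant-first order: 51 47 F3.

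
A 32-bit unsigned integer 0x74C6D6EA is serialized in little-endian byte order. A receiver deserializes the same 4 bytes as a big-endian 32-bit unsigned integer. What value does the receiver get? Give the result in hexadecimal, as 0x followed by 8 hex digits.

Stored little-endian, the bytes at ascending addresses are EA D6 C6 74.
Read back as big-endian, the last byte is least significant, giving 0xEAD6C674.

0xEAD6C674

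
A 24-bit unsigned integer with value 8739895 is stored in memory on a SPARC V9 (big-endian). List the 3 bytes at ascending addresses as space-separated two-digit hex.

8739895 in hexadecimal, padded to 24 bits, is 0x855C37.
Split into bytes (most-significant first): 85 5C 37.
Big-endian: lowest address holds the most-significant byte.
So the memory order matches the most-significant-first order: 85 5C 37.

85 5C 37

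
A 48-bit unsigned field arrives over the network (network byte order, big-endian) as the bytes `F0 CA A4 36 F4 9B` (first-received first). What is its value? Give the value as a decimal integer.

Big-endian stores the most-significant byte at the lowest address.
The bytes are already most-significant first: 0xF0CAA436F49B.
0xF0CAA436F49B = 264753129125019.

264753129125019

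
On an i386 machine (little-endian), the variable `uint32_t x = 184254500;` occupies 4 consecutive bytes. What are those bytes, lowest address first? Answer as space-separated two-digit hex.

184254500 in hexadecimal, padded to 32 bits, is 0x0AFB8024.
Split into bytes (most-significant first): 0A FB 80 24.
Little-endian stores the least-significant byte at the lowest address.
So at ascending addresses the bytes are 24 80 FB 0A.

24 80 FB 0A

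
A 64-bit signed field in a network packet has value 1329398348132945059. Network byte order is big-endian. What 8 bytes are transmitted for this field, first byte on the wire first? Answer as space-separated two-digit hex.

12 72 F8 C1 11 74 8C A3

1329398348132945059 in hexadecimal, padded to 64 bits, is 0x1272F8C111748CA3.
Split into bytes (most-significant first): 12 72 F8 C1 11 74 8C A3.
In big-endian order the high byte comes first in memory.
So the memory order matches the most-significant-first order: 12 72 F8 C1 11 74 8C A3.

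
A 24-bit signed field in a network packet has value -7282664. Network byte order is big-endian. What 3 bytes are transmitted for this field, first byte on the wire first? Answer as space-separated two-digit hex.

Two's complement of -7282664 in 24 bits: 7282664 = 0x6F1FE8; invert → 0x90E017; add 1 → 0x90E018.
Split into bytes (most-significant first): 90 E0 18.
In big-endian order the high byte comes first in memory.
So the memory order matches the most-significant-first order: 90 E0 18.

90 E0 18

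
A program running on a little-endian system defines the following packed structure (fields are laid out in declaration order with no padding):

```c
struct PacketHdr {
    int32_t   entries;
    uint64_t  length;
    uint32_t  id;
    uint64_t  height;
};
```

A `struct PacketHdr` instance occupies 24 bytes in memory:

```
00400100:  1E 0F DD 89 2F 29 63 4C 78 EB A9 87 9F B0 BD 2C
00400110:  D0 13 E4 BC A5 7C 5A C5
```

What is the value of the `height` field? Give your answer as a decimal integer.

14220815824656274384

`height` follows `entries` (4 B), `length` (8 B), `id` (4 B), so it starts at offset 4 + 8 + 4 = 16 and occupies 8 bytes.
Bytes at offsets 16..23: D0 13 E4 BC A5 7C 5A C5.
Little-endian: lowest address holds the least-significant byte.
Reassemble most-significant byte first: C5 5A 7C A5 BC E4 13 D0 → 0xC55A7CA5BCE413D0.
0xC55A7CA5BCE413D0 = 14220815824656274384.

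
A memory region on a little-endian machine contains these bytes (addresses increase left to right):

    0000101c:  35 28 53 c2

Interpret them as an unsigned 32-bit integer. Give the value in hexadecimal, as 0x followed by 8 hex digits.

Little-endian: lowest address holds the least-significant byte.
Reassemble most-significant byte first: C2 53 28 35 → 0xC2532835.

0xC2532835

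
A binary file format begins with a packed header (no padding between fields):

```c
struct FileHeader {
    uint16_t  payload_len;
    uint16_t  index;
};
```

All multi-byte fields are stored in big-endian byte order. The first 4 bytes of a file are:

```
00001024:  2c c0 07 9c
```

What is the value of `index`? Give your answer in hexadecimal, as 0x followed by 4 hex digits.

0x079C

`index` follows `payload_len` (2 bytes), so it starts at byte offset 2 and occupies 2 bytes.
Bytes at offsets 2..3: 07 9C.
In big-endian order the high byte comes first in memory.
The bytes are already most-significant first: 0x079C.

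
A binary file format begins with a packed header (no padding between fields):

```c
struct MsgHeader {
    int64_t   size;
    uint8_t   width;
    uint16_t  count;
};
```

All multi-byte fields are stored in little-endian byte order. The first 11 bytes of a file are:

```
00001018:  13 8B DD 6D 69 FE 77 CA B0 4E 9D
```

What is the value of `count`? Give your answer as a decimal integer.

`count` follows `size` (8 B), `width` (1 B), so it starts at offset 8 + 1 = 9 and occupies 2 bytes.
Bytes at offsets 9..10: 4E 9D.
Little-endian stores the least-significant byte at the lowest address.
Reassemble most-significant byte first: 9D 4E → 0x9D4E.
0x9D4E = 40270.

40270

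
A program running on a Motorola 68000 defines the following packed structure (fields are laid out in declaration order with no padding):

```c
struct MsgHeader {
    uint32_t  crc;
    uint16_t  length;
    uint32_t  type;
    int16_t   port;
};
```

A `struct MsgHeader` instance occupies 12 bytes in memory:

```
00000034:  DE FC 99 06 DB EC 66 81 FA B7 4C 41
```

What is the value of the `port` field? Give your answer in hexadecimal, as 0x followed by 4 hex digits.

0x4C41

`port` follows `crc` (4 B), `length` (2 B), `type` (4 B), so it starts at offset 4 + 2 + 4 = 10 and occupies 2 bytes.
Bytes at offsets 10..11: 4C 41.
Big-endian: lowest address holds the most-significant byte.
The bytes are already most-significant first: 0x4C41.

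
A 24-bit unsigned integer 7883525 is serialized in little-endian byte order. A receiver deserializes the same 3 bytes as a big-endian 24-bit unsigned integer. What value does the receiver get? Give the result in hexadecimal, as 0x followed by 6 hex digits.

0x054B78

7883525 in 24-bit hexadecimal is 0x784B05.
Stored little-endian, the bytes at ascending addresses are 05 4B 78.
Read back as big-endian, the last byte is least significant, giving 0x054B78.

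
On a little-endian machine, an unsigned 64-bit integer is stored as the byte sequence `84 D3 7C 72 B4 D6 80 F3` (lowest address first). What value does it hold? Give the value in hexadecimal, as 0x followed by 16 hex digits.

0xF380D6B4727CD384

In little-endian order the low byte comes first in memory.
Reassemble most-significant byte first: F3 80 D6 B4 72 7C D3 84 → 0xF380D6B4727CD384.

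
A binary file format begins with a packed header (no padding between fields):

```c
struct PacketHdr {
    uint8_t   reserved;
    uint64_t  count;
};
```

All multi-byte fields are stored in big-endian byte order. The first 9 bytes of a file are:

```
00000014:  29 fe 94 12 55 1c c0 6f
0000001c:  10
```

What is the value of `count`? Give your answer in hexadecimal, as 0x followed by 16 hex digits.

`count` follows `reserved` (1 byte), so it starts at byte offset 1 and occupies 8 bytes.
Bytes at offsets 1..8: FE 94 12 55 1C C0 6F 10.
In big-endian order the high byte comes first in memory.
The bytes are already most-significant first: 0xFE9412551CC06F10.

0xFE9412551CC06F10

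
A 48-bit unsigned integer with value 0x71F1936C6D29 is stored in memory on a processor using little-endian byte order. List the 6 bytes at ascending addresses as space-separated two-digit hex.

Split into bytes (most-significant first): 71 F1 93 6C 6D 29.
Little-endian stores the least-significant byte at the lowest address.
So at ascending addresses the bytes are 29 6D 6C 93 F1 71.

29 6D 6C 93 F1 71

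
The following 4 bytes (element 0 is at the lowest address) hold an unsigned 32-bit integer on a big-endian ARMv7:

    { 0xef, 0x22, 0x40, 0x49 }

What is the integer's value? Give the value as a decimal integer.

Big-endian: lowest address holds the most-significant byte.
The bytes are already most-significant first: 0xEF224049.
0xEF224049 = 4011999305.

4011999305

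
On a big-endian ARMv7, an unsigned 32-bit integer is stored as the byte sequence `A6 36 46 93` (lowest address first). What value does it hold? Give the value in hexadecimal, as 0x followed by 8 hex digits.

0xA6364693

Big-endian stores the most-significant byte at the lowest address.
The bytes are already most-significant first: 0xA6364693.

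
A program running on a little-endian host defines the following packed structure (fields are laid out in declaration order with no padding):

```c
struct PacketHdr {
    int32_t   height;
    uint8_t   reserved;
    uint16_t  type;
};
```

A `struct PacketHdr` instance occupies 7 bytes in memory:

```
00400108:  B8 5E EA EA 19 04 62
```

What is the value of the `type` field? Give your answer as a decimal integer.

25092

`type` follows `height` (4 B), `reserved` (1 B), so it starts at offset 4 + 1 = 5 and occupies 2 bytes.
Bytes at offsets 5..6: 04 62.
In little-endian order the low byte comes first in memory.
Reassemble most-significant byte first: 62 04 → 0x6204.
0x6204 = 25092.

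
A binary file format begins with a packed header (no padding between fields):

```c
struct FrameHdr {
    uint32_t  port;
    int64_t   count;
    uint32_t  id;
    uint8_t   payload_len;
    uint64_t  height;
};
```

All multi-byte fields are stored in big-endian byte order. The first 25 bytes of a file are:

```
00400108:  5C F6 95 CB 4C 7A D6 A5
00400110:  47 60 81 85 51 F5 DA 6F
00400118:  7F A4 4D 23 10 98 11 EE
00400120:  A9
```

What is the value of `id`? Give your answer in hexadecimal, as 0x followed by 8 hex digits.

0x51F5DA6F

`id` follows `port` (4 B), `count` (8 B), so it starts at offset 4 + 8 = 12 and occupies 4 bytes.
Bytes at offsets 12..15: 51 F5 DA 6F.
Big-endian stores the most-significant byte at the lowest address.
The bytes are already most-significant first: 0x51F5DA6F.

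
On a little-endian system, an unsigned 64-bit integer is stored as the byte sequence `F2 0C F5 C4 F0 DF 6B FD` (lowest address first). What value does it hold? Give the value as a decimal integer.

Little-endian stores the least-significant byte at the lowest address.
Reassemble most-significant byte first: FD 6B DF F0 C4 F5 0C F2 → 0xFD6BDFF0C4F50CF2.
0xFD6BDFF0C4F50CF2 = 18260935339293347058.

18260935339293347058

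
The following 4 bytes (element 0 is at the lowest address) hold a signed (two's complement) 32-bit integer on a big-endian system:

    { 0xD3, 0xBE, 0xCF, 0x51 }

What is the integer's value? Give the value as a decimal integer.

-742469807

In big-endian order the high byte comes first in memory.
The bytes are already most-significant first: 0xD3BECF51.
Top bit is set, so as a signed 32-bit value this is 0xD3BECF51 − 2^32 = -742469807.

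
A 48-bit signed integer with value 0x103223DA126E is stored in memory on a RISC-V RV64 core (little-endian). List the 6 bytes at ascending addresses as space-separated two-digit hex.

Split into bytes (most-significant first): 10 32 23 DA 12 6E.
In little-endian order the low byte comes first in memory.
So at ascending addresses the bytes are 6E 12 DA 23 32 10.

6E 12 DA 23 32 10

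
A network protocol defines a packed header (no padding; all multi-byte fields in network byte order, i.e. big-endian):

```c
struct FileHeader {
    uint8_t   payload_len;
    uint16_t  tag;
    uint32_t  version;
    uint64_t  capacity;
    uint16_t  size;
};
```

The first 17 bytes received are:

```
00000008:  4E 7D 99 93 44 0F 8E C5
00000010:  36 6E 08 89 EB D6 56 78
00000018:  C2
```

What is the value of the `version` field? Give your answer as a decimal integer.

`version` follows `payload_len` (1 B), `tag` (2 B), so it starts at offset 1 + 2 = 3 and occupies 4 bytes.
Bytes at offsets 3..6: 93 44 0F 8E.
Big-endian stores the most-significant byte at the lowest address.
The bytes are already most-significant first: 0x93440F8E.
0x93440F8E = 2470711182.

2470711182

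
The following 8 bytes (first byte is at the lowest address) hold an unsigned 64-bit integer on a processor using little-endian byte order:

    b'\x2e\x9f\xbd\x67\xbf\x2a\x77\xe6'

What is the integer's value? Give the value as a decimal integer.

16606789152519593774

Little-endian: lowest address holds the least-significant byte.
Reassemble most-significant byte first: E6 77 2A BF 67 BD 9F 2E → 0xE6772ABF67BD9F2E.
0xE6772ABF67BD9F2E = 16606789152519593774.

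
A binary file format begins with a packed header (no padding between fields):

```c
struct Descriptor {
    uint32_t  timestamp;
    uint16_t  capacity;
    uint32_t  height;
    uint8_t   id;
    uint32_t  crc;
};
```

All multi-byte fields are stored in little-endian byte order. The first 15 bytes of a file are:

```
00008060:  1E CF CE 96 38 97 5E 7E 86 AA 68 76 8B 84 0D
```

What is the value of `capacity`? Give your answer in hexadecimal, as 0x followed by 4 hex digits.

`capacity` follows `timestamp` (4 bytes), so it starts at byte offset 4 and occupies 2 bytes.
Bytes at offsets 4..5: 38 97.
Little-endian stores the least-significant byte at the lowest address.
Reassemble most-significant byte first: 97 38 → 0x9738.

0x9738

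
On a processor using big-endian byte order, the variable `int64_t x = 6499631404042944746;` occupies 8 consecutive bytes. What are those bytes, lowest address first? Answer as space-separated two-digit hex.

5A 33 54 53 50 F4 00 EA

6499631404042944746 in hexadecimal, padded to 64 bits, is 0x5A33545350F400EA.
Split into bytes (most-significant first): 5A 33 54 53 50 F4 00 EA.
Big-endian: lowest address holds the most-significant byte.
So the memory order matches the most-significant-first order: 5A 33 54 53 50 F4 00 EA.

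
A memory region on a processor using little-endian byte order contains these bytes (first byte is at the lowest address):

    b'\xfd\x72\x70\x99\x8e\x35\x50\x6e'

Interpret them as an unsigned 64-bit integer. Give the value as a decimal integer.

7948912228884837117

Little-endian: lowest address holds the least-significant byte.
Reassemble most-significant byte first: 6E 50 35 8E 99 70 72 FD → 0x6E50358E997072FD.
0x6E50358E997072FD = 7948912228884837117.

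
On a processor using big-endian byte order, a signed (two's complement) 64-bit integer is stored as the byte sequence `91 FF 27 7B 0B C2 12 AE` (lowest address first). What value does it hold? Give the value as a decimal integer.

Big-endian: lowest address holds the most-significant byte.
The bytes are already most-significant first: 0x91FF277B0BC212AE.
Top bit is set, so as a signed 64-bit value this is 0x91FF277B0BC212AE − 2^64 = -7926573409717054802.

-7926573409717054802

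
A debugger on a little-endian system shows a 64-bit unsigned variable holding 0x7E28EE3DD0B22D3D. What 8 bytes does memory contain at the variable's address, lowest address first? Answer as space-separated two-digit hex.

Split into bytes (most-significant first): 7E 28 EE 3D D0 B2 2D 3D.
In little-endian order the low byte comes first in memory.
So at ascending addresses the bytes are 3D 2D B2 D0 3D EE 28 7E.

3D 2D B2 D0 3D EE 28 7E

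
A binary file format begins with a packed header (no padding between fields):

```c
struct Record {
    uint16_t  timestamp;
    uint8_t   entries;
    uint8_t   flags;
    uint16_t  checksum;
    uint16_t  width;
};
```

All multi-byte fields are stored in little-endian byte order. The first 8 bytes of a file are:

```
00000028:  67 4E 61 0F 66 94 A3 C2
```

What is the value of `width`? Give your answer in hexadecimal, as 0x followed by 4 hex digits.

0xC2A3

`width` follows `timestamp` (2 B), `entries` (1 B), `flags` (1 B), `checksum` (2 B), so it starts at offset 2 + 1 + 1 + 2 = 6 and occupies 2 bytes.
Bytes at offsets 6..7: A3 C2.
Little-endian stores the least-significant byte at the lowest address.
Reassemble most-significant byte first: C2 A3 → 0xC2A3.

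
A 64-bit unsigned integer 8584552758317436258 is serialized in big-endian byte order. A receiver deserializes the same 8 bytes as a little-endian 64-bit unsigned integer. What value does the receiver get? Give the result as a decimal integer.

7083348795373986423

8584552758317436258 in 64-bit hexadecimal is 0x77227540331C4D62.
Stored big-endian, the bytes at ascending addresses are 77 22 75 40 33 1C 4D 62.
Read back as little-endian, the first byte is least significant, giving 0x624D1C3340752277.
0x624D1C3340752277 = 7083348795373986423.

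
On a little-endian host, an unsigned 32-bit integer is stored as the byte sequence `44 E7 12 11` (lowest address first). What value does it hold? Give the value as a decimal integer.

286451524

In little-endian order the low byte comes first in memory.
Reassemble most-significant byte first: 11 12 E7 44 → 0x1112E744.
0x1112E744 = 286451524.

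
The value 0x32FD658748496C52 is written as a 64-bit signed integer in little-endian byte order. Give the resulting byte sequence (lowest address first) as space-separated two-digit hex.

52 6C 49 48 87 65 FD 32

Split into bytes (most-significant first): 32 FD 65 87 48 49 6C 52.
Little-endian stores the least-significant byte at the lowest address.
So at ascending addresses the bytes are 52 6C 49 48 87 65 FD 32.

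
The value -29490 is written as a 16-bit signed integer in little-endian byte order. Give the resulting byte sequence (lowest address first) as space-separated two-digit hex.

Two's complement of -29490 in 16 bits: 29490 = 0x7332; invert → 0x8CCD; add 1 → 0x8CCE.
Split into bytes (most-significant first): 8C CE.
Little-endian stores the least-significant byte at the lowest address.
So at ascending addresses the bytes are CE 8C.

CE 8C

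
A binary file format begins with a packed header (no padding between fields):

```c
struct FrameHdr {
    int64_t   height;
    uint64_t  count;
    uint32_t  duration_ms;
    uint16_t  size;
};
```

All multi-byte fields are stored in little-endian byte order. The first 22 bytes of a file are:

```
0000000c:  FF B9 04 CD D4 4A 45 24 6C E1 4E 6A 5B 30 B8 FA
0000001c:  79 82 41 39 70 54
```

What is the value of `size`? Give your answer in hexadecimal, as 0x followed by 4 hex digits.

`size` follows `height` (8 B), `count` (8 B), `duration_ms` (4 B), so it starts at offset 8 + 8 + 4 = 20 and occupies 2 bytes.
Bytes at offsets 20..21: 70 54.
Little-endian: lowest address holds the least-significant byte.
Reassemble most-significant byte first: 54 70 → 0x5470.

0x5470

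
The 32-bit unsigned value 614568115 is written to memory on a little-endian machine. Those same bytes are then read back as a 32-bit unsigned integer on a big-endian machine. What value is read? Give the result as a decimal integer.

614568115 in 32-bit hexadecimal is 0x24A190B3.
Stored little-endian, the bytes at ascending addresses are B3 90 A1 24.
Read back as big-endian, the last byte is least significant, giving 0xB390A124.
0xB390A124 = 3012600100.

3012600100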